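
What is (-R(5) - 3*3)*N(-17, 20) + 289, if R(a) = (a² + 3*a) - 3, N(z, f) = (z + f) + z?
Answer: 933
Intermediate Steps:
N(z, f) = f + 2*z (N(z, f) = (f + z) + z = f + 2*z)
R(a) = -3 + a² + 3*a
(-R(5) - 3*3)*N(-17, 20) + 289 = (-(-3 + 5² + 3*5) - 3*3)*(20 + 2*(-17)) + 289 = (-(-3 + 25 + 15) - 9)*(20 - 34) + 289 = (-1*37 - 9)*(-14) + 289 = (-37 - 9)*(-14) + 289 = -46*(-14) + 289 = 644 + 289 = 933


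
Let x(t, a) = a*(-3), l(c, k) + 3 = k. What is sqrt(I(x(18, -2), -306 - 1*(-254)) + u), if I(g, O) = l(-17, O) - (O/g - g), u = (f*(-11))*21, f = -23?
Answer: sqrt(47454)/3 ≈ 72.613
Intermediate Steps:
u = 5313 (u = -23*(-11)*21 = 253*21 = 5313)
l(c, k) = -3 + k
x(t, a) = -3*a
I(g, O) = -3 + O + g - O/g (I(g, O) = (-3 + O) - (O/g - g) = (-3 + O) - (-g + O/g) = (-3 + O) + (g - O/g) = -3 + O + g - O/g)
sqrt(I(x(18, -2), -306 - 1*(-254)) + u) = sqrt((-3 + (-306 - 1*(-254)) - 3*(-2) - (-306 - 1*(-254))/((-3*(-2)))) + 5313) = sqrt((-3 + (-306 + 254) + 6 - 1*(-306 + 254)/6) + 5313) = sqrt((-3 - 52 + 6 - 1*(-52)*1/6) + 5313) = sqrt((-3 - 52 + 6 + 26/3) + 5313) = sqrt(-121/3 + 5313) = sqrt(15818/3) = sqrt(47454)/3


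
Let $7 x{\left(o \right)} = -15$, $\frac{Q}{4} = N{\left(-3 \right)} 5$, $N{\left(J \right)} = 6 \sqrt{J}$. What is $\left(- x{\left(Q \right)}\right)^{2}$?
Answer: $\frac{225}{49} \approx 4.5918$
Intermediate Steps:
$Q = 120 i \sqrt{3}$ ($Q = 4 \cdot 6 \sqrt{-3} \cdot 5 = 4 \cdot 6 i \sqrt{3} \cdot 5 = 4 \cdot 30 i \sqrt{3} = 120 i \sqrt{3} \approx 207.85 i$)
$x{\left(o \right)} = - \frac{15}{7}$ ($x{\left(o \right)} = \frac{1}{7} \left(-15\right) = - \frac{15}{7}$)
$\left(- x{\left(Q \right)}\right)^{2} = \left(\left(-1\right) \left(- \frac{15}{7}\right)\right)^{2} = \left(\frac{15}{7}\right)^{2} = \frac{225}{49}$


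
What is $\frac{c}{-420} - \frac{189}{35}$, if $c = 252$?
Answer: $-6$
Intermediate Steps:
$\frac{c}{-420} - \frac{189}{35} = \frac{252}{-420} - \frac{189}{35} = 252 \left(- \frac{1}{420}\right) - \frac{27}{5} = - \frac{3}{5} - \frac{27}{5} = -6$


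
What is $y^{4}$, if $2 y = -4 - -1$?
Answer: $\frac{81}{16} \approx 5.0625$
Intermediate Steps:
$y = - \frac{3}{2}$ ($y = \frac{-4 - -1}{2} = \frac{-4 + 1}{2} = \frac{1}{2} \left(-3\right) = - \frac{3}{2} \approx -1.5$)
$y^{4} = \left(- \frac{3}{2}\right)^{4} = \frac{81}{16}$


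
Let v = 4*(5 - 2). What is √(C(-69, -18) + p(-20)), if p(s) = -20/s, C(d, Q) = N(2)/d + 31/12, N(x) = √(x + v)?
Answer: √(68241 - 276*√14)/138 ≈ 1.8786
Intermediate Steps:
v = 12 (v = 4*3 = 12)
N(x) = √(12 + x) (N(x) = √(x + 12) = √(12 + x))
C(d, Q) = 31/12 + √14/d (C(d, Q) = √(12 + 2)/d + 31/12 = √14/d + 31*(1/12) = √14/d + 31/12 = 31/12 + √14/d)
√(C(-69, -18) + p(-20)) = √((31/12 + √14/(-69)) - 20/(-20)) = √((31/12 + √14*(-1/69)) - 20*(-1/20)) = √((31/12 - √14/69) + 1) = √(43/12 - √14/69)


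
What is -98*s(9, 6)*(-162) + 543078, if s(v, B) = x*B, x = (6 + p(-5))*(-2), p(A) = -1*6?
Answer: 543078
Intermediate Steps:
p(A) = -6
x = 0 (x = (6 - 6)*(-2) = 0*(-2) = 0)
s(v, B) = 0 (s(v, B) = 0*B = 0)
-98*s(9, 6)*(-162) + 543078 = -98*0*(-162) + 543078 = 0*(-162) + 543078 = 0 + 543078 = 543078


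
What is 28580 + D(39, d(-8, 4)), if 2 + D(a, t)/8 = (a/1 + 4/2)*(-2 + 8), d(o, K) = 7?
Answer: 30532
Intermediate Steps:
D(a, t) = 80 + 48*a (D(a, t) = -16 + 8*((a/1 + 4/2)*(-2 + 8)) = -16 + 8*((a*1 + 4*(½))*6) = -16 + 8*((a + 2)*6) = -16 + 8*((2 + a)*6) = -16 + 8*(12 + 6*a) = -16 + (96 + 48*a) = 80 + 48*a)
28580 + D(39, d(-8, 4)) = 28580 + (80 + 48*39) = 28580 + (80 + 1872) = 28580 + 1952 = 30532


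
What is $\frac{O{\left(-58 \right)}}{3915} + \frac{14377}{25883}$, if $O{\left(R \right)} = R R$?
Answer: $\frac{449393}{317655} \approx 1.4147$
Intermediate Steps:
$O{\left(R \right)} = R^{2}$
$\frac{O{\left(-58 \right)}}{3915} + \frac{14377}{25883} = \frac{\left(-58\right)^{2}}{3915} + \frac{14377}{25883} = 3364 \cdot \frac{1}{3915} + 14377 \cdot \frac{1}{25883} = \frac{116}{135} + \frac{1307}{2353} = \frac{449393}{317655}$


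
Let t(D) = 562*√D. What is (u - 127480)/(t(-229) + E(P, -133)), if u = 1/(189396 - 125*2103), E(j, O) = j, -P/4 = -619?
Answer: -5798236708099/1441269496527 + 2632155920801*I*√229/2882538993054 ≈ -4.023 + 13.818*I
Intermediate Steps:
P = 2476 (P = -4*(-619) = 2476)
u = -1/73479 (u = 1/(189396 - 262875) = 1/(-73479) = -1/73479 ≈ -1.3609e-5)
(u - 127480)/(t(-229) + E(P, -133)) = (-1/73479 - 127480)/(562*√(-229) + 2476) = -9367102921/(73479*(562*(I*√229) + 2476)) = -9367102921/(73479*(562*I*√229 + 2476)) = -9367102921/(73479*(2476 + 562*I*√229))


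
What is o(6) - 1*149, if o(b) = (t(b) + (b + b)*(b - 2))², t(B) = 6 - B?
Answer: 2155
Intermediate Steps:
o(b) = (6 - b + 2*b*(-2 + b))² (o(b) = ((6 - b) + (b + b)*(b - 2))² = ((6 - b) + (2*b)*(-2 + b))² = ((6 - b) + 2*b*(-2 + b))² = (6 - b + 2*b*(-2 + b))²)
o(6) - 1*149 = (6 - 5*6 + 2*6²)² - 1*149 = (6 - 30 + 2*36)² - 149 = (6 - 30 + 72)² - 149 = 48² - 149 = 2304 - 149 = 2155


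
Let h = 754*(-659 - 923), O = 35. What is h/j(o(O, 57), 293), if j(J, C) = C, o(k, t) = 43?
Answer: -1192828/293 ≈ -4071.1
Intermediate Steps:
h = -1192828 (h = 754*(-1582) = -1192828)
h/j(o(O, 57), 293) = -1192828/293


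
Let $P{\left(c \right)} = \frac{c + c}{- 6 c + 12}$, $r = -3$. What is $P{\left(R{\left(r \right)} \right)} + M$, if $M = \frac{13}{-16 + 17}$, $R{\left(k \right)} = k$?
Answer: $\frac{64}{5} \approx 12.8$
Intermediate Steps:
$P{\left(c \right)} = \frac{2 c}{12 - 6 c}$
$M = 13$ ($M = \frac{13}{1} = 13 \cdot 1 = 13$)
$P{\left(R{\left(r \right)} \right)} + M = \left(-1\right) \left(-3\right) \frac{1}{-6 + 3 \left(-3\right)} + 13 = \left(-1\right) \left(-3\right) \frac{1}{-6 - 9} + 13 = \left(-1\right) \left(-3\right) \frac{1}{-15} + 13 = \left(-1\right) \left(-3\right) \left(- \frac{1}{15}\right) + 13 = - \frac{1}{5} + 13 = \frac{64}{5}$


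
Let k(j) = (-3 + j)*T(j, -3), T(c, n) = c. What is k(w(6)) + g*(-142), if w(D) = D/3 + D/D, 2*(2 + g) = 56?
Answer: -3692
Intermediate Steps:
g = 26 (g = -2 + (½)*56 = -2 + 28 = 26)
w(D) = 1 + D/3 (w(D) = D*(⅓) + 1 = D/3 + 1 = 1 + D/3)
k(j) = j*(-3 + j) (k(j) = (-3 + j)*j = j*(-3 + j))
k(w(6)) + g*(-142) = (1 + (⅓)*6)*(-3 + (1 + (⅓)*6)) + 26*(-142) = (1 + 2)*(-3 + (1 + 2)) - 3692 = 3*(-3 + 3) - 3692 = 3*0 - 3692 = 0 - 3692 = -3692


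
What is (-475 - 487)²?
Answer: 925444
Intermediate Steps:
(-475 - 487)² = (-962)² = 925444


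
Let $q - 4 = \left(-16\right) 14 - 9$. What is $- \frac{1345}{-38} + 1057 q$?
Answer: $- \frac{9196669}{38} \approx -2.4202 \cdot 10^{5}$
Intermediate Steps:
$q = -229$ ($q = 4 - 233 = -229$)
$- \frac{1345}{-38} + 1057 q = - \frac{1345}{-38} + 1057 \left(-229\right) = \left(-1345\right) \left(- \frac{1}{38}\right) - 242053 = \frac{1345}{38} - 242053 = - \frac{9196669}{38}$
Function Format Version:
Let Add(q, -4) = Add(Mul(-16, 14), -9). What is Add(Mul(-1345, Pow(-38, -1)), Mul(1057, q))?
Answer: Rational(-9196669, 38) ≈ -2.4202e+5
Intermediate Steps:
q = -229 (q = Add(4, Add(Mul(-16, 14), -9)) = Add(4, Add(-224, -9)) = Add(4, -233) = -229)
Add(Mul(-1345, Pow(-38, -1)), Mul(1057, q)) = Add(Mul(-1345, Pow(-38, -1)), Mul(1057, -229)) = Add(Mul(-1345, Rational(-1, 38)), -242053) = Add(Rational(1345, 38), -242053) = Rational(-9196669, 38)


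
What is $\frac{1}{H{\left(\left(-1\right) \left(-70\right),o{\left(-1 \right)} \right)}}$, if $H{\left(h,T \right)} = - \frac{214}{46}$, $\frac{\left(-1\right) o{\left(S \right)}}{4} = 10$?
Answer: $- \frac{23}{107} \approx -0.21495$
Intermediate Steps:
$o{\left(S \right)} = -40$ ($o{\left(S \right)} = \left(-4\right) 10 = -40$)
$H{\left(h,T \right)} = - \frac{107}{23}$ ($H{\left(h,T \right)} = \left(-214\right) \frac{1}{46} = - \frac{107}{23}$)
$\frac{1}{H{\left(\left(-1\right) \left(-70\right),o{\left(-1 \right)} \right)}} = \frac{1}{- \frac{107}{23}} = - \frac{23}{107}$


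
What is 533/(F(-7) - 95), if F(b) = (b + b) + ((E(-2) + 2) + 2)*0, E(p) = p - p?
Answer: -533/109 ≈ -4.8899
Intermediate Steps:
E(p) = 0
F(b) = 2*b (F(b) = (b + b) + ((0 + 2) + 2)*0 = 2*b + (2 + 2)*0 = 2*b + 4*0 = 2*b + 0 = 2*b)
533/(F(-7) - 95) = 533/(2*(-7) - 95) = 533/(-14 - 95) = 533/(-109) = 533*(-1/109) = -533/109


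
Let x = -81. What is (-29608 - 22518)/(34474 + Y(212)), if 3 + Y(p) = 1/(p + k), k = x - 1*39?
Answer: -4795592/3171333 ≈ -1.5122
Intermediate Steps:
k = -120 (k = -81 - 1*39 = -81 - 39 = -120)
Y(p) = -3 + 1/(-120 + p) (Y(p) = -3 + 1/(p - 120) = -3 + 1/(-120 + p))
(-29608 - 22518)/(34474 + Y(212)) = (-29608 - 22518)/(34474 + (361 - 3*212)/(-120 + 212)) = -52126/(34474 + (361 - 636)/92) = -52126/(34474 + (1/92)*(-275)) = -52126/(34474 - 275/92) = -52126/3171333/92 = -52126*92/3171333 = -4795592/3171333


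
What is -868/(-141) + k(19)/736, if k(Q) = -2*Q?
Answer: 316745/51888 ≈ 6.1044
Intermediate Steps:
-868/(-141) + k(19)/736 = -868/(-141) - 2*19/736 = -868*(-1/141) - 38*1/736 = 868/141 - 19/368 = 316745/51888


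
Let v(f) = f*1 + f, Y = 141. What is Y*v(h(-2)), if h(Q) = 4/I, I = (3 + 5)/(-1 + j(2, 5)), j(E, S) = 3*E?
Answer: 705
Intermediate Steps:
I = 8/5 (I = (3 + 5)/(-1 + 3*2) = 8/(-1 + 6) = 8/5 ≈ 1.6000)
h(Q) = 5/2 (h(Q) = 4/(8/5) = 4*(5/8) = 5/2)
v(f) = 2*f (v(f) = f + f = 2*f)
Y*v(h(-2)) = 141*(2*(5/2)) = 141*5 = 705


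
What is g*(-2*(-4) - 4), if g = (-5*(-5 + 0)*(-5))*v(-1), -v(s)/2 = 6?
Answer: 6000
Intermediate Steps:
v(s) = -12 (v(s) = -2*6 = -12)
g = 1500 (g = -5*(-5 + 0)*(-5)*(-12) = -(-25)*(-5)*(-12) = -5*25*(-12) = -125*(-12) = 1500)
g*(-2*(-4) - 4) = 1500*(-2*(-4) - 4) = 1500*(8 - 4) = 1500*4 = 6000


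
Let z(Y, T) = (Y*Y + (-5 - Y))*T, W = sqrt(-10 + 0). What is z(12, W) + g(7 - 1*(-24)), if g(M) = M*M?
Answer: 961 + 127*I*sqrt(10) ≈ 961.0 + 401.61*I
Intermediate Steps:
W = I*sqrt(10) (W = sqrt(-10) = I*sqrt(10) ≈ 3.1623*I)
z(Y, T) = T*(-5 + Y**2 - Y) (z(Y, T) = (Y**2 + (-5 - Y))*T = (-5 + Y**2 - Y)*T = T*(-5 + Y**2 - Y))
g(M) = M**2
z(12, W) + g(7 - 1*(-24)) = (I*sqrt(10))*(-5 + 12**2 - 1*12) + (7 - 1*(-24))**2 = (I*sqrt(10))*(-5 + 144 - 12) + (7 + 24)**2 = (I*sqrt(10))*127 + 31**2 = 127*I*sqrt(10) + 961 = 961 + 127*I*sqrt(10)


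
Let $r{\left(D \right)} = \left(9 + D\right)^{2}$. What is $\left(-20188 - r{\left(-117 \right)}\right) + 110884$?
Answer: $79032$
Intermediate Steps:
$\left(-20188 - r{\left(-117 \right)}\right) + 110884 = \left(-20188 - \left(9 - 117\right)^{2}\right) + 110884 = \left(-20188 - \left(-108\right)^{2}\right) + 110884 = \left(-20188 - 11664\right) + 110884 = -31852 + 110884 = 79032$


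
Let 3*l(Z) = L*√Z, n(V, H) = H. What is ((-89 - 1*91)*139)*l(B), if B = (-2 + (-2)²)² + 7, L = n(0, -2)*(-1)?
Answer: -16680*√11 ≈ -55321.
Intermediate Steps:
L = 2 (L = -2*(-1) = 2)
B = 11 (B = (-2 + 4)² + 7 = 2² + 7 = 4 + 7 = 11)
l(Z) = 2*√Z/3 (l(Z) = (2*√Z)/3 = 2*√Z/3)
((-89 - 1*91)*139)*l(B) = ((-89 - 1*91)*139)*(2*√11/3) = ((-89 - 91)*139)*(2*√11/3) = (-180*139)*(2*√11/3) = -16680*√11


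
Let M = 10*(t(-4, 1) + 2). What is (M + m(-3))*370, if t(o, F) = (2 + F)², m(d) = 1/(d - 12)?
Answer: 122026/3 ≈ 40675.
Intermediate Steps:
m(d) = 1/(-12 + d)
M = 110 (M = 10*((2 + 1)² + 2) = 10*(3² + 2) = 10*(9 + 2) = 10*11 = 110)
(M + m(-3))*370 = (110 + 1/(-12 - 3))*370 = (110 + 1/(-15))*370 = (110 - 1/15)*370 = (1649/15)*370 = 122026/3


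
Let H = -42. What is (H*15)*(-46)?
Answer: 28980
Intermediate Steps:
(H*15)*(-46) = -42*15*(-46) = -630*(-46) = 28980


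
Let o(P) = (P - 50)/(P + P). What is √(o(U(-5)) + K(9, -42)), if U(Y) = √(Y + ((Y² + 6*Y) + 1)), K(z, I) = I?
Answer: √(-1494 + 300*I)/6 ≈ 0.64359 + 6.4741*I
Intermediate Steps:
U(Y) = √(1 + Y² + 7*Y) (U(Y) = √(Y + (1 + Y² + 6*Y)) = √(1 + Y² + 7*Y))
o(P) = (-50 + P)/(2*P) (o(P) = (-50 + P)/((2*P)) = (-50 + P)*(1/(2*P)) = (-50 + P)/(2*P))
√(o(U(-5)) + K(9, -42)) = √((-50 + √(1 + (-5)² + 7*(-5)))/(2*(√(1 + (-5)² + 7*(-5)))) - 42) = √((-50 + √(1 + 25 - 35))/(2*(√(1 + 25 - 35))) - 42) = √((-50 + √(-9))/(2*(√(-9))) - 42) = √((-50 + 3*I)/(2*((3*I))) - 42) = √((-I/3)*(-50 + 3*I)/2 - 42) = √(-I*(-50 + 3*I)/6 - 42) = √(-42 - I*(-50 + 3*I)/6)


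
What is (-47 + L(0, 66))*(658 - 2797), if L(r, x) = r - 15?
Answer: 132618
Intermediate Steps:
L(r, x) = -15 + r
(-47 + L(0, 66))*(658 - 2797) = (-47 + (-15 + 0))*(658 - 2797) = (-47 - 15)*(-2139) = -62*(-2139) = 132618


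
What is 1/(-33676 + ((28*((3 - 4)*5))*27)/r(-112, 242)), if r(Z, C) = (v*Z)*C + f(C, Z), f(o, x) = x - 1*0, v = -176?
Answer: -56788/1912392733 ≈ -2.9695e-5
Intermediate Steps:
f(o, x) = x (f(o, x) = x + 0 = x)
r(Z, C) = Z - 176*C*Z (r(Z, C) = (-176*Z)*C + Z = -176*C*Z + Z = Z - 176*C*Z)
1/(-33676 + ((28*((3 - 4)*5))*27)/r(-112, 242)) = 1/(-33676 + ((28*((3 - 4)*5))*27)/((-112*(1 - 176*242)))) = 1/(-33676 + ((28*(-1*5))*27)/((-112*(1 - 42592)))) = 1/(-33676 + ((28*(-5))*27)/((-112*(-42591)))) = 1/(-33676 - 140*27/4770192) = 1/(-33676 - 3780*1/4770192) = 1/(-33676 - 45/56788) = 1/(-1912392733/56788) = -56788/1912392733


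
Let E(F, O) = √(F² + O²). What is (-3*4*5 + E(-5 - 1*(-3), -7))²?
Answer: (60 - √53)² ≈ 2779.4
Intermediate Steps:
(-3*4*5 + E(-5 - 1*(-3), -7))² = (-3*4*5 + √((-5 - 1*(-3))² + (-7)²))² = (-12*5 + √((-5 + 3)² + 49))² = (-60 + √((-2)² + 49))² = (-60 + √(4 + 49))² = (-60 + √53)²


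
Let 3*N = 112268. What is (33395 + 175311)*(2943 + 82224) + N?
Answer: 53324703974/3 ≈ 1.7775e+10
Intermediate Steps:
N = 112268/3 (N = (⅓)*112268 = 112268/3 ≈ 37423.)
(33395 + 175311)*(2943 + 82224) + N = (33395 + 175311)*(2943 + 82224) + 112268/3 = 208706*85167 + 112268/3 = 17774863902 + 112268/3 = 53324703974/3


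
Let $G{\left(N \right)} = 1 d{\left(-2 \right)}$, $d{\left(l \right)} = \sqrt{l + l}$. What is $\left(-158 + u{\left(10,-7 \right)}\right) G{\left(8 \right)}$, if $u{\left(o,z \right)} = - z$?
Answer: $- 302 i \approx - 302.0 i$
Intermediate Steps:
$d{\left(l \right)} = \sqrt{2} \sqrt{l}$ ($d{\left(l \right)} = \sqrt{2 l} = \sqrt{2} \sqrt{l}$)
$G{\left(N \right)} = 2 i$ ($G{\left(N \right)} = 1 \sqrt{2} \sqrt{-2} = 1 \sqrt{2} i \sqrt{2} = 1 \cdot 2 i = 2 i$)
$\left(-158 + u{\left(10,-7 \right)}\right) G{\left(8 \right)} = \left(-158 - -7\right) 2 i = \left(-158 + 7\right) 2 i = - 151 \cdot 2 i = - 302 i$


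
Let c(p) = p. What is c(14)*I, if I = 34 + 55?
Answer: 1246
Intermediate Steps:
I = 89
c(14)*I = 14*89 = 1246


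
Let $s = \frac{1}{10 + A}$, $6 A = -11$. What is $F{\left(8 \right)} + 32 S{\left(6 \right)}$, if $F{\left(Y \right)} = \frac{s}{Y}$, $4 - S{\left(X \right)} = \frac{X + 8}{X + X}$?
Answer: $\frac{53321}{588} \approx 90.682$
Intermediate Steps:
$A = - \frac{11}{6}$ ($A = \frac{1}{6} \left(-11\right) = - \frac{11}{6} \approx -1.8333$)
$S{\left(X \right)} = 4 - \frac{8 + X}{2 X}$ ($S{\left(X \right)} = 4 - \frac{X + 8}{X + X} = 4 - \frac{8 + X}{2 X}$)
$s = \frac{6}{49}$ ($s = \frac{1}{10 - \frac{11}{6}} = \frac{1}{\frac{49}{6}} = \frac{6}{49} \approx 0.12245$)
$F{\left(Y \right)} = \frac{6}{49 Y}$
$F{\left(8 \right)} + 32 S{\left(6 \right)} = \frac{6}{49 \cdot 8} + 32 \left(\frac{7}{2} - \frac{4}{6}\right) = \frac{6}{49} \cdot \frac{1}{8} + 32 \left(\frac{7}{2} - \frac{2}{3}\right) = \frac{3}{196} + 32 \left(\frac{7}{2} - \frac{2}{3}\right) = \frac{3}{196} + 32 \cdot \frac{17}{6} = \frac{3}{196} + \frac{272}{3} = \frac{53321}{588}$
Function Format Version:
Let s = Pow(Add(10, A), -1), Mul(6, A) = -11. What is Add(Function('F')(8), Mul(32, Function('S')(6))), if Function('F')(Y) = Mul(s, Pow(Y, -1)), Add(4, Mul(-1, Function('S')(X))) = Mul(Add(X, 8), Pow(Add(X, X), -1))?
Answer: Rational(53321, 588) ≈ 90.682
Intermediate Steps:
A = Rational(-11, 6) (A = Mul(Rational(1, 6), -11) = Rational(-11, 6) ≈ -1.8333)
Function('S')(X) = Add(4, Mul(Rational(-1, 2), Pow(X, -1), Add(8, X))) (Function('S')(X) = Add(4, Mul(-1, Mul(Add(X, 8), Pow(Add(X, X), -1)))) = Add(4, Mul(-1, Mul(Add(8, X), Pow(Mul(2, X), -1)))) = Add(4, Mul(-1, Mul(Add(8, X), Mul(Rational(1, 2), Pow(X, -1))))) = Add(4, Mul(-1, Mul(Rational(1, 2), Pow(X, -1), Add(8, X)))) = Add(4, Mul(Rational(-1, 2), Pow(X, -1), Add(8, X))))
s = Rational(6, 49) (s = Pow(Add(10, Rational(-11, 6)), -1) = Pow(Rational(49, 6), -1) = Rational(6, 49) ≈ 0.12245)
Function('F')(Y) = Mul(Rational(6, 49), Pow(Y, -1))
Add(Function('F')(8), Mul(32, Function('S')(6))) = Add(Mul(Rational(6, 49), Pow(8, -1)), Mul(32, Add(Rational(7, 2), Mul(-4, Pow(6, -1))))) = Add(Mul(Rational(6, 49), Rational(1, 8)), Mul(32, Add(Rational(7, 2), Mul(-4, Rational(1, 6))))) = Add(Rational(3, 196), Mul(32, Add(Rational(7, 2), Rational(-2, 3)))) = Add(Rational(3, 196), Mul(32, Rational(17, 6))) = Add(Rational(3, 196), Rational(272, 3)) = Rational(53321, 588)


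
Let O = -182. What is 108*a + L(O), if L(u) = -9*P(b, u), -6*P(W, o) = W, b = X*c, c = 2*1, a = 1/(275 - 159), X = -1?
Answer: -60/29 ≈ -2.0690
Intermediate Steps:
a = 1/116 ≈ 0.0086207
c = 2
b = -2 (b = -1*2 = -2)
P(W, o) = -W/6
L(u) = -3 (L(u) = -(-3)*(-2)/2 = -9*⅓ = -3)
108*a + L(O) = 108*(1/116) - 3 = 27/29 - 3 = -60/29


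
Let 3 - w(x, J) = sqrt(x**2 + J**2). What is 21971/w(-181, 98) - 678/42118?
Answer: -1402420551/891975004 - 21971*sqrt(42365)/42356 ≈ -108.34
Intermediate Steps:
w(x, J) = 3 - sqrt(J**2 + x**2) (w(x, J) = 3 - sqrt(x**2 + J**2) = 3 - sqrt(J**2 + x**2))
21971/w(-181, 98) - 678/42118 = 21971/(3 - sqrt(98**2 + (-181)**2)) - 678/42118 = 21971/(3 - sqrt(9604 + 32761)) - 678*1/42118 = 21971/(3 - sqrt(42365)) - 339/21059 = -339/21059 + 21971/(3 - sqrt(42365))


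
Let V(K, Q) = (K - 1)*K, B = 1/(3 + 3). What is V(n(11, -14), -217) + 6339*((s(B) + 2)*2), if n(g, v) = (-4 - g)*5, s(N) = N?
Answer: 33169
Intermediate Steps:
B = 1/6 ≈ 0.16667
n(g, v) = -20 - 5*g
V(K, Q) = K*(-1 + K) (V(K, Q) = (-1 + K)*K = K*(-1 + K))
V(n(11, -14), -217) + 6339*((s(B) + 2)*2) = (-20 - 5*11)*(-1 + (-20 - 5*11)) + 6339*((1/6 + 2)*2) = (-20 - 55)*(-1 + (-20 - 55)) + 6339*((13/6)*2) = -75*(-1 - 75) + 6339*(13/3) = -75*(-76) + 27469 = 5700 + 27469 = 33169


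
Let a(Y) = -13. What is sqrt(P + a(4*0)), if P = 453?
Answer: 2*sqrt(110) ≈ 20.976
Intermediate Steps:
sqrt(P + a(4*0)) = sqrt(453 - 13) = sqrt(440) = 2*sqrt(110)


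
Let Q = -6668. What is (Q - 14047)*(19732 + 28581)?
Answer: -1000803795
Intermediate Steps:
(Q - 14047)*(19732 + 28581) = (-6668 - 14047)*(19732 + 28581) = -20715*48313 = -1000803795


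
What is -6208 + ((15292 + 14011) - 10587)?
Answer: 12508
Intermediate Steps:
-6208 + ((15292 + 14011) - 10587) = -6208 + (29303 - 10587) = -6208 + 18716 = 12508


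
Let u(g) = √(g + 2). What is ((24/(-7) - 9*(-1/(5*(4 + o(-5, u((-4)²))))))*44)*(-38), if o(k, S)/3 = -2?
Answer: 253308/35 ≈ 7237.4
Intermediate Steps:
u(g) = √(2 + g)
o(k, S) = -6 (o(k, S) = 3*(-2) = -6)
((24/(-7) - 9*(-1/(5*(4 + o(-5, u((-4)²))))))*44)*(-38) = ((24/(-7) - 9*(-1/(5*(4 - 6))))*44)*(-38) = ((24*(-⅐) - 9/((-5*(-2))))*44)*(-38) = ((-24/7 - 9/10)*44)*(-38) = -303/70*44*(-38) = -6666/35*(-38) = 253308/35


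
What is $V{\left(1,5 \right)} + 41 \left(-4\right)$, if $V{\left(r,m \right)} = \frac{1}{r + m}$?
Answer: $- \frac{983}{6} \approx -163.83$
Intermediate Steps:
$V{\left(r,m \right)} = \frac{1}{m + r}$
$V{\left(1,5 \right)} + 41 \left(-4\right) = \frac{1}{5 + 1} + 41 \left(-4\right) = \frac{1}{6} - 164 = - \frac{983}{6}$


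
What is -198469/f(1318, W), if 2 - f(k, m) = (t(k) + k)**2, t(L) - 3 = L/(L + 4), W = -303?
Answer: 86715273949/763595471758 ≈ 0.11356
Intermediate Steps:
t(L) = 3 + L/(4 + L) (t(L) = 3 + L/(L + 4) = 3 + L/(4 + L))
f(k, m) = 2 - (k + 4*(3 + k)/(4 + k))**2 (f(k, m) = 2 - (4*(3 + k)/(4 + k) + k)**2 = 2 - (k + 4*(3 + k)/(4 + k))**2)
-198469/f(1318, W) = -198469/(2 - (12 + 1318**2 + 8*1318)**2/(4 + 1318)**2) = -198469/(2 - 1*(12 + 1737124 + 10544)**2/1322**2) = -198469/(2 - 1*1/1747684*1747680**2) = -198469/(2 - 1*1/1747684*3054385382400) = -198469/(2 - 763596345600/436921) = -198469/(-763595471758/436921) = -198469*(-436921/763595471758) = 86715273949/763595471758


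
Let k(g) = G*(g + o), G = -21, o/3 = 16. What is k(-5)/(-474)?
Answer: 301/158 ≈ 1.9051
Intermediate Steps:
o = 48 (o = 3*16 = 48)
k(g) = -1008 - 21*g (k(g) = -21*(g + 48) = -21*(48 + g) = -1008 - 21*g)
k(-5)/(-474) = (-1008 - 21*(-5))/(-474) = (-1008 + 105)*(-1/474) = -903*(-1/474) = 301/158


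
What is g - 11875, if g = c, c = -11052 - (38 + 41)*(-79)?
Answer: -16686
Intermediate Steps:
c = -4811 (c = -11052 - 79*(-79) = -11052 - 1*(-6241) = -11052 + 6241 = -4811)
g = -4811
g - 11875 = -4811 - 11875 = -16686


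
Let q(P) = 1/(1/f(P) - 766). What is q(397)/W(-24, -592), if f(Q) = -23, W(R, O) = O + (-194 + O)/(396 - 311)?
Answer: 85/39149418 ≈ 2.1712e-6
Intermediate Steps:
W(R, O) = -194/85 + 86*O/85 (W(R, O) = O + (-194 + O)/85 = O + (-194 + O)*(1/85) = O + (-194/85 + O/85) = -194/85 + 86*O/85)
q(P) = -23/17619 (q(P) = 1/(1/(-23) - 766) = 1/(-1/23 - 766) = 1/(-17619/23) = -23/17619)
q(397)/W(-24, -592) = -23/(17619*(-194/85 + (86/85)*(-592))) = -23/(17619*(-194/85 - 50912/85)) = -23/(17619*(-51106/85)) = -23/17619*(-85/51106) = 85/39149418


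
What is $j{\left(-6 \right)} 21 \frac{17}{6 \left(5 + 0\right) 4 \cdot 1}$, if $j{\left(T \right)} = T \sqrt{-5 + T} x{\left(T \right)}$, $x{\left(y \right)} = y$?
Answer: $\frac{1071 i \sqrt{11}}{10} \approx 355.21 i$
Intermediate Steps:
$j{\left(T \right)} = T^{2} \sqrt{-5 + T}$ ($j{\left(T \right)} = T \sqrt{-5 + T} T = T^{2} \sqrt{-5 + T}$)
$j{\left(-6 \right)} 21 \frac{17}{6 \left(5 + 0\right) 4 \cdot 1} = \left(-6\right)^{2} \sqrt{-5 - 6} \cdot 21 \frac{17}{6 \left(5 + 0\right) 4 \cdot 1} = 36 \sqrt{-11} \cdot 21 \frac{17}{6 \cdot 5 \cdot 4 \cdot 1} = 36 i \sqrt{11} \cdot 21 \frac{17}{30 \cdot 4 \cdot 1} = 36 i \sqrt{11} \cdot 21 \frac{17}{120 \cdot 1} = 756 i \sqrt{11} \cdot \frac{17}{120} = \frac{1071 i \sqrt{11}}{10}$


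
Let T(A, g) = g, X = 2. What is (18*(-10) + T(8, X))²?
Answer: 31684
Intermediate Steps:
(18*(-10) + T(8, X))² = (18*(-10) + 2)² = (-180 + 2)² = (-178)² = 31684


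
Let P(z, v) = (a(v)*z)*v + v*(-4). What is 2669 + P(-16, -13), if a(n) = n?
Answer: 17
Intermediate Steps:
P(z, v) = -4*v + z*v**2 (P(z, v) = (v*z)*v + v*(-4) = z*v**2 - 4*v = -4*v + z*v**2)
2669 + P(-16, -13) = 2669 - 13*(-4 - 13*(-16)) = 2669 - 13*(-4 + 208) = 2669 - 13*204 = 2669 - 2652 = 17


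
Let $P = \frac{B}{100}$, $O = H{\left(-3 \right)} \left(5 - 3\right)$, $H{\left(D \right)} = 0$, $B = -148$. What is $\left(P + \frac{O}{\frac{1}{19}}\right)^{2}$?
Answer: $\frac{1369}{625} \approx 2.1904$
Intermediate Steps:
$O = 0$ ($O = 0 \left(5 - 3\right) = 0 \cdot 2 = 0$)
$P = - \frac{37}{25}$ ($P = - \frac{148}{100} = \left(-148\right) \frac{1}{100} = - \frac{37}{25} \approx -1.48$)
$\left(P + \frac{O}{\frac{1}{19}}\right)^{2} = \left(- \frac{37}{25} + \frac{0}{\frac{1}{19}}\right)^{2} = \left(- \frac{37}{25} + 0 \frac{1}{\frac{1}{19}}\right)^{2} = \left(- \frac{37}{25} + 0 \cdot 19\right)^{2} = \left(- \frac{37}{25} + 0\right)^{2} = \left(- \frac{37}{25}\right)^{2} = \frac{1369}{625}$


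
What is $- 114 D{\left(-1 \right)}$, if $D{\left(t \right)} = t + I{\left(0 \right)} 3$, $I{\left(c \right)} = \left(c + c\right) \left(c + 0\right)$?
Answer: $114$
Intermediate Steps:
$I{\left(c \right)} = 2 c^{2}$ ($I{\left(c \right)} = 2 c c = 2 c^{2}$)
$D{\left(t \right)} = t$ ($D{\left(t \right)} = t + 2 \cdot 0^{2} \cdot 3 = t + 2 \cdot 0 \cdot 3 = t + 0 \cdot 3 = t + 0 = t$)
$- 114 D{\left(-1 \right)} = \left(-114\right) \left(-1\right) = 114$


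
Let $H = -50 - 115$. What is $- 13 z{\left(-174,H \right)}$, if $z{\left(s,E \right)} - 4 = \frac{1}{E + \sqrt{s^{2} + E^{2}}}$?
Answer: $- \frac{525499}{10092} - \frac{13 \sqrt{6389}}{10092} \approx -52.174$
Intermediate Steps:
$H = -165$
$z{\left(s,E \right)} = 4 + \frac{1}{E + \sqrt{E^{2} + s^{2}}}$ ($z{\left(s,E \right)} = 4 + \frac{1}{E + \sqrt{s^{2} + E^{2}}} = 4 + \frac{1}{E + \sqrt{E^{2} + s^{2}}}$)
$- 13 z{\left(-174,H \right)} = - 13 \frac{1 + 4 \left(-165\right) + 4 \sqrt{\left(-165\right)^{2} + \left(-174\right)^{2}}}{-165 + \sqrt{\left(-165\right)^{2} + \left(-174\right)^{2}}} = - 13 \frac{1 - 660 + 4 \sqrt{27225 + 30276}}{-165 + \sqrt{27225 + 30276}} = - 13 \frac{1 - 660 + 4 \sqrt{57501}}{-165 + \sqrt{57501}} = - 13 \frac{1 - 660 + 4 \cdot 3 \sqrt{6389}}{-165 + 3 \sqrt{6389}} = - 13 \frac{1 - 660 + 12 \sqrt{6389}}{-165 + 3 \sqrt{6389}} = - 13 \frac{-659 + 12 \sqrt{6389}}{-165 + 3 \sqrt{6389}} = - \frac{13 \left(-659 + 12 \sqrt{6389}\right)}{-165 + 3 \sqrt{6389}}$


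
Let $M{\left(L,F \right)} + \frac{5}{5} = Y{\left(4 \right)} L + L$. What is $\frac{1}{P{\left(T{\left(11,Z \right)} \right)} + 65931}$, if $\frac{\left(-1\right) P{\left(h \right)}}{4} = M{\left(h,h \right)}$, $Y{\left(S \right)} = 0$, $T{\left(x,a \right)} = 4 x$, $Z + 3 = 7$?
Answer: $\frac{1}{65759} \approx 1.5207 \cdot 10^{-5}$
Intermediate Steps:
$Z = 4$ ($Z = -3 + 7 = 4$)
$M{\left(L,F \right)} = -1 + L$ ($M{\left(L,F \right)} = -1 + \left(0 L + L\right) = -1 + \left(0 + L\right) = -1 + L$)
$P{\left(h \right)} = 4 - 4 h$ ($P{\left(h \right)} = - 4 \left(-1 + h\right) = 4 - 4 h$)
$\frac{1}{P{\left(T{\left(11,Z \right)} \right)} + 65931} = \frac{1}{\left(4 - 4 \cdot 4 \cdot 11\right) + 65931} = \frac{1}{\left(4 - 176\right) + 65931} = \frac{1}{-172 + 65931} = \frac{1}{65759}$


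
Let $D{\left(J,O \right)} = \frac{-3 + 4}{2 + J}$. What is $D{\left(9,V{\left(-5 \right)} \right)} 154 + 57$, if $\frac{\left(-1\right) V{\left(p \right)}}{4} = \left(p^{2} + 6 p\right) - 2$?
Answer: $71$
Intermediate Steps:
$V{\left(p \right)} = 8 - 24 p - 4 p^{2}$ ($V{\left(p \right)} = - 4 \left(\left(p^{2} + 6 p\right) - 2\right) = - 4 \left(-2 + p^{2} + 6 p\right) = 8 - 24 p - 4 p^{2}$)
$D{\left(J,O \right)} = \frac{1}{2 + J}$ ($D{\left(J,O \right)} = 1 \frac{1}{2 + J} = \frac{1}{2 + J}$)
$D{\left(9,V{\left(-5 \right)} \right)} 154 + 57 = \frac{1}{2 + 9} \cdot 154 + 57 = \frac{1}{11} \cdot 154 + 57 = 14 + 57 = 71$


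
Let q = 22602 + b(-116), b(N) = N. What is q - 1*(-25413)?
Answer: 47899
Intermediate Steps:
q = 22486 (q = 22602 - 116 = 22486)
q - 1*(-25413) = 22486 - 1*(-25413) = 22486 + 25413 = 47899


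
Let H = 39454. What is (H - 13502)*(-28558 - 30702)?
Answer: -1537915520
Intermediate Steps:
(H - 13502)*(-28558 - 30702) = (39454 - 13502)*(-28558 - 30702) = 25952*(-59260) = -1537915520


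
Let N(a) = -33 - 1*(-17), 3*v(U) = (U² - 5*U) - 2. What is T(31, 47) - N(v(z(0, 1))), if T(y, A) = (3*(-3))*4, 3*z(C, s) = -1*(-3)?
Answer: -20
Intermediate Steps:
z(C, s) = 1 (z(C, s) = (-1*(-3))/3 = (⅓)*3 = 1)
v(U) = -⅔ - 5*U/3 + U²/3 (v(U) = ((U² - 5*U) - 2)/3 = (-2 + U² - 5*U)/3 = -⅔ - 5*U/3 + U²/3)
T(y, A) = -36 (T(y, A) = -9*4 = -36)
N(a) = -16 (N(a) = -33 + 17 = -16)
T(31, 47) - N(v(z(0, 1))) = -36 - 1*(-16) = -36 + 16 = -20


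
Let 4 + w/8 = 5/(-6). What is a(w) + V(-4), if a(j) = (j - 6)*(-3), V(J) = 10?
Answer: 144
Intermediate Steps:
w = -116/3 (w = -32 + 8*(5/(-6)) = -32 + 8*(5*(-⅙)) = -32 + 8*(-⅚) = -32 - 20/3 = -116/3 ≈ -38.667)
a(j) = 18 - 3*j (a(j) = (-6 + j)*(-3) = 18 - 3*j)
a(w) + V(-4) = (18 - 3*(-116/3)) + 10 = (18 + 116) + 10 = 134 + 10 = 144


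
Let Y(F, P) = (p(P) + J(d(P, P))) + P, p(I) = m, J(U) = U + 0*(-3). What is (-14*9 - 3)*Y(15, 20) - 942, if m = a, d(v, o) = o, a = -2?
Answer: -5844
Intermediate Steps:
m = -2
J(U) = U (J(U) = U + 0 = U)
p(I) = -2
Y(F, P) = -2 + 2*P (Y(F, P) = (-2 + P) + P = -2 + 2*P)
(-14*9 - 3)*Y(15, 20) - 942 = (-14*9 - 3)*(-2 + 2*20) - 942 = (-126 - 3)*(-2 + 40) - 942 = -129*38 - 942 = -4902 - 942 = -5844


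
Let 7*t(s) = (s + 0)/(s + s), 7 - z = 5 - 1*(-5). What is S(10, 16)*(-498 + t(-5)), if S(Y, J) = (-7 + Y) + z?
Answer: 0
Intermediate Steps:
z = -3 (z = 7 - (5 - 1*(-5)) = 7 - (5 + 5) = 7 - 1*10 = 7 - 10 = -3)
t(s) = 1/14 (t(s) = ((s + 0)/(s + s))/7 = (s/((2*s)))/7 = (s*(1/(2*s)))/7 = (1/7)*(1/2) = 1/14)
S(Y, J) = -10 + Y (S(Y, J) = (-7 + Y) - 3 = -10 + Y)
S(10, 16)*(-498 + t(-5)) = (-10 + 10)*(-498 + 1/14) = 0*(-6971/14) = 0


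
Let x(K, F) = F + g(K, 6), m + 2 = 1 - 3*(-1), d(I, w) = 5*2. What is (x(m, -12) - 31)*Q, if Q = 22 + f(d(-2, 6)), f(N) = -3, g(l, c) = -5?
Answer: -912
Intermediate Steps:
d(I, w) = 10
m = 2 (m = -2 + (1 - 3*(-1)) = -2 + (1 + 3) = -2 + 4 = 2)
x(K, F) = -5 + F (x(K, F) = F - 5 = -5 + F)
Q = 19 (Q = 22 - 3 = 19)
(x(m, -12) - 31)*Q = ((-5 - 12) - 31)*19 = (-17 - 31)*19 = -48*19 = -912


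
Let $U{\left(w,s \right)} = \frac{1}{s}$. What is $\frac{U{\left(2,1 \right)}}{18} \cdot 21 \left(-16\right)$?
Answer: $- \frac{56}{3} \approx -18.667$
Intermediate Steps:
$\frac{U{\left(2,1 \right)}}{18} \cdot 21 \left(-16\right) = \frac{1}{1 \cdot 18} \cdot 21 \left(-16\right) = 1 \cdot \frac{1}{18} \cdot 21 \left(-16\right) = \frac{1}{18} \cdot 21 \left(-16\right) = \frac{7}{6} \left(-16\right) = - \frac{56}{3}$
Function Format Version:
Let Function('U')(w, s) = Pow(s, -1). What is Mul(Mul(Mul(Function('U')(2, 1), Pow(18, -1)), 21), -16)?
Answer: Rational(-56, 3) ≈ -18.667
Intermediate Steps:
Mul(Mul(Mul(Function('U')(2, 1), Pow(18, -1)), 21), -16) = Mul(Mul(Mul(Pow(1, -1), Pow(18, -1)), 21), -16) = Mul(Mul(Mul(1, Rational(1, 18)), 21), -16) = Mul(Mul(Rational(1, 18), 21), -16) = Mul(Rational(7, 6), -16) = Rational(-56, 3)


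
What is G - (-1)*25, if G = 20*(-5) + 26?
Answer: -49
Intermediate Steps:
G = -74 (G = -100 + 26 = -74)
G - (-1)*25 = -74 - (-1)*25 = -74 - 1*(-25) = -74 + 25 = -49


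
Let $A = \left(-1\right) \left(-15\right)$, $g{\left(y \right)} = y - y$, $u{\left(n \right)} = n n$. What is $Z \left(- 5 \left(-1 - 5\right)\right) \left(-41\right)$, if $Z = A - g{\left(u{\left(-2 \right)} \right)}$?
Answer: $-18450$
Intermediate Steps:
$u{\left(n \right)} = n^{2}$
$g{\left(y \right)} = 0$
$A = 15$
$Z = 15$ ($Z = 15 - 0 = 15 + 0 = 15$)
$Z \left(- 5 \left(-1 - 5\right)\right) \left(-41\right) = 15 \left(- 5 \left(-1 - 5\right)\right) \left(-41\right) = 15 \left(\left(-5\right) \left(-6\right)\right) \left(-41\right) = 15 \cdot 30 \left(-41\right) = 450 \left(-41\right) = -18450$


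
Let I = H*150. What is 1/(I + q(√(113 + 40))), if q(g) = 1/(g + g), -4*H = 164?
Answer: -3763800/23147369999 - 6*√17/23147369999 ≈ -0.00016260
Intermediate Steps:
H = -41 (H = -¼*164 = -41)
q(g) = 1/(2*g)
I = -6150 (I = -41*150 = -6150)
1/(I + q(√(113 + 40))) = 1/(-6150 + 1/(2*(√(113 + 40)))) = 1/(-6150 + 1/(2*(√153))) = 1/(-6150 + 1/(2*((3*√17)))) = 1/(-6150 + (√17/51)/2) = 1/(-6150 + √17/102)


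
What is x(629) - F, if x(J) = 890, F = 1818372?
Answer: -1817482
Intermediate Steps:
x(629) - F = 890 - 1*1818372 = 890 - 1818372 = -1817482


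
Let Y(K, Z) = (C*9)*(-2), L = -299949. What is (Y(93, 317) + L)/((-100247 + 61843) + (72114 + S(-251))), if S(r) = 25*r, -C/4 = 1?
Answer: -99959/9145 ≈ -10.930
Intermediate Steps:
C = -4 (C = -4*1 = -4)
Y(K, Z) = 72 (Y(K, Z) = -4*9*(-2) = -36*(-2) = 72)
(Y(93, 317) + L)/((-100247 + 61843) + (72114 + S(-251))) = (72 - 299949)/((-100247 + 61843) + (72114 + 25*(-251))) = -299877/(-38404 + (72114 - 6275)) = -299877/(-38404 + 65839) = -299877/27435 = -299877*1/27435 = -99959/9145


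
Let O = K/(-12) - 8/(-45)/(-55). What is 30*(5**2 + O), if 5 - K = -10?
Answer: 235093/330 ≈ 712.40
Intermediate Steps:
K = 15 (K = 5 - 1*(-10) = 5 + 10 = 15)
O = -12407/9900 (O = 15/(-12) - 8/(-45)/(-55) = 15*(-1/12) - 8*(-1/45)*(-1/55) = -5/4 + (8/45)*(-1/55) = -5/4 - 8/2475 = -12407/9900 ≈ -1.2532)
30*(5**2 + O) = 30*(5**2 - 12407/9900) = 30*(25 - 12407/9900) = 30*(235093/9900) = 235093/330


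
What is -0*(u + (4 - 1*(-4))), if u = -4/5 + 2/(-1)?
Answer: 0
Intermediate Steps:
u = -14/5 (u = -4*⅕ + 2*(-1) = -⅘ - 2 = -14/5 ≈ -2.8000)
-0*(u + (4 - 1*(-4))) = -0*(-14/5 + (4 - 1*(-4))) = -0*(-14/5 + (4 + 4)) = -0*(-14/5 + 8) = -0*26/5 = -7*0 = 0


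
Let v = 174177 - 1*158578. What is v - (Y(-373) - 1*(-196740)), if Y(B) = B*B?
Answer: -320270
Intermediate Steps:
Y(B) = B²
v = 15599 (v = 174177 - 158578 = 15599)
v - (Y(-373) - 1*(-196740)) = 15599 - ((-373)² - 1*(-196740)) = 15599 - (139129 + 196740) = 15599 - 1*335869 = 15599 - 335869 = -320270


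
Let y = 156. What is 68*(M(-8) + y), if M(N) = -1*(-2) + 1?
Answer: 10812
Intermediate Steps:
M(N) = 3 (M(N) = 2 + 1 = 3)
68*(M(-8) + y) = 68*(3 + 156) = 68*159 = 10812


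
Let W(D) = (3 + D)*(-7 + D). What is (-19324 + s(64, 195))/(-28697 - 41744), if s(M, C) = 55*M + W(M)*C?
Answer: -728901/70441 ≈ -10.348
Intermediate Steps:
W(D) = (-7 + D)*(3 + D)
s(M, C) = 55*M + C*(-21 + M² - 4*M) (s(M, C) = 55*M + (-21 + M² - 4*M)*C = 55*M + C*(-21 + M² - 4*M))
(-19324 + s(64, 195))/(-28697 - 41744) = (-19324 + (55*64 - 1*195*(21 - 1*64² + 4*64)))/(-28697 - 41744) = (-19324 + (3520 - 1*195*(21 - 1*4096 + 256)))/(-70441) = (-19324 + (3520 - 1*195*(21 - 4096 + 256)))*(-1/70441) = (-19324 + (3520 - 1*195*(-3819)))*(-1/70441) = (-19324 + (3520 + 744705))*(-1/70441) = (-19324 + 748225)*(-1/70441) = 728901*(-1/70441) = -728901/70441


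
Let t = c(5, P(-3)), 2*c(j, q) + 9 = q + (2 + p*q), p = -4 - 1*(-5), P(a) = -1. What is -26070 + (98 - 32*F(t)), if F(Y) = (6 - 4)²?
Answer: -26100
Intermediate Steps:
p = 1 (p = -4 + 5 = 1)
c(j, q) = -7/2 + q (c(j, q) = -9/2 + (q + (2 + 1*q))/2 = -9/2 + (q + (2 + q))/2 = -9/2 + (2 + 2*q)/2 = -9/2 + (1 + q) = -7/2 + q)
t = -9/2 (t = -7/2 - 1 = -9/2 ≈ -4.5000)
F(Y) = 4 (F(Y) = 2² = 4)
-26070 + (98 - 32*F(t)) = -26070 + (98 - 32*4) = -26070 + (98 - 128) = -26070 - 30 = -26100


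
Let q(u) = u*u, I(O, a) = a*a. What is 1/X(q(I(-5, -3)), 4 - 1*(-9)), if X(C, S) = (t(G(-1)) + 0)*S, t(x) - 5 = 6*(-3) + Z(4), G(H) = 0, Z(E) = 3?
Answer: -1/130 ≈ -0.0076923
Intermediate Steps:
I(O, a) = a²
t(x) = -10 (t(x) = 5 + (6*(-3) + 3) = 5 + (-18 + 3) = 5 - 15 = -10)
q(u) = u²
X(C, S) = -10*S (X(C, S) = (-10 + 0)*S = -10*S)
1/X(q(I(-5, -3)), 4 - 1*(-9)) = 1/(-10*(4 - 1*(-9))) = 1/(-10*(4 + 9)) = 1/(-10*13) = 1/(-130) = -1/130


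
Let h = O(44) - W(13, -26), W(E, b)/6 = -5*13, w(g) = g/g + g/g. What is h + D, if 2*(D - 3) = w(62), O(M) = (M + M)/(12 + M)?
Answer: 2769/7 ≈ 395.57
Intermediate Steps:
w(g) = 2 (w(g) = 1 + 1 = 2)
O(M) = 2*M/(12 + M) (O(M) = (2*M)/(12 + M) = 2*M/(12 + M))
W(E, b) = -390 (W(E, b) = 6*(-5*13) = 6*(-65) = -390)
D = 4 (D = 3 + (½)*2 = 3 + 1 = 4)
h = 2741/7 (h = 2*44/(12 + 44) - 1*(-390) = 2*44/56 + 390 = 2*44*(1/56) + 390 = 11/7 + 390 = 2741/7 ≈ 391.57)
h + D = 2741/7 + 4 = 2769/7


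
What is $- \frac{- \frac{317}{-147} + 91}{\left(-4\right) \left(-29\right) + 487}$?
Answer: $- \frac{13694}{88641} \approx -0.15449$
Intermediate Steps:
$- \frac{- \frac{317}{-147} + 91}{\left(-4\right) \left(-29\right) + 487} = - \frac{\left(-317\right) \left(- \frac{1}{147}\right) + 91}{116 + 487} = - \frac{\frac{317}{147} + 91}{603} = - \frac{13694}{147 \cdot 603} = \left(-1\right) \frac{13694}{88641} = - \frac{13694}{88641}$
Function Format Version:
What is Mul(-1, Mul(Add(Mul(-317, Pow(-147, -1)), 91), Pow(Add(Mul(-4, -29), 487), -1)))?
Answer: Rational(-13694, 88641) ≈ -0.15449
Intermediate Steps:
Mul(-1, Mul(Add(Mul(-317, Pow(-147, -1)), 91), Pow(Add(Mul(-4, -29), 487), -1))) = Mul(-1, Mul(Add(Mul(-317, Rational(-1, 147)), 91), Pow(Add(116, 487), -1))) = Mul(-1, Mul(Add(Rational(317, 147), 91), Pow(603, -1))) = Mul(-1, Mul(Rational(13694, 147), Rational(1, 603))) = Mul(-1, Rational(13694, 88641)) = Rational(-13694, 88641)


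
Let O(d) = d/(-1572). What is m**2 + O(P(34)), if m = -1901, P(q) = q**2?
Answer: 1420223504/393 ≈ 3.6138e+6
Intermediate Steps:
O(d) = -d/1572 (O(d) = d*(-1/1572) = -d/1572)
m**2 + O(P(34)) = (-1901)**2 - 1/1572*34**2 = 3613801 - 1/1572*1156 = 3613801 - 289/393 = 1420223504/393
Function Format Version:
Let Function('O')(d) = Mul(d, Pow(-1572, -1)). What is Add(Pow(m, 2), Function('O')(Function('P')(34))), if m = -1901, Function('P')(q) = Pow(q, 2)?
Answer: Rational(1420223504, 393) ≈ 3.6138e+6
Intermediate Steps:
Function('O')(d) = Mul(Rational(-1, 1572), d) (Function('O')(d) = Mul(d, Rational(-1, 1572)) = Mul(Rational(-1, 1572), d))
Add(Pow(m, 2), Function('O')(Function('P')(34))) = Add(Pow(-1901, 2), Mul(Rational(-1, 1572), Pow(34, 2))) = Add(3613801, Mul(Rational(-1, 1572), 1156)) = Add(3613801, Rational(-289, 393)) = Rational(1420223504, 393)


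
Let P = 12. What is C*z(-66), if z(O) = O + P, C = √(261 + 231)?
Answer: -108*√123 ≈ -1197.8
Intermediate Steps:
C = 2*√123 (C = √492 = 2*√123 ≈ 22.181)
z(O) = 12 + O (z(O) = O + 12 = 12 + O)
C*z(-66) = (2*√123)*(12 - 66) = (2*√123)*(-54) = -108*√123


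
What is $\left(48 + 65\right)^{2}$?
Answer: $12769$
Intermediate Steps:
$\left(48 + 65\right)^{2} = 113^{2} = 12769$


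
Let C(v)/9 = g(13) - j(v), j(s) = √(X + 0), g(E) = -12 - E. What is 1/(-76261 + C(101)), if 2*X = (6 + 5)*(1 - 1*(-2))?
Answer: -152972/11700213719 + 9*√66/11700213719 ≈ -1.3068e-5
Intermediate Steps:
X = 33/2 (X = ((6 + 5)*(1 - 1*(-2)))/2 = (11*(1 + 2))/2 = (11*3)/2 = (½)*33 = 33/2 ≈ 16.500)
j(s) = √66/2 (j(s) = √(33/2 + 0) = √(33/2) = √66/2)
C(v) = -225 - 9*√66/2 (C(v) = 9*((-12 - 1*13) - √66/2) = 9*((-12 - 13) - √66/2) = 9*(-25 - √66/2) = -225 - 9*√66/2)
1/(-76261 + C(101)) = 1/(-76261 + (-225 - 9*√66/2)) = 1/(-76486 - 9*√66/2)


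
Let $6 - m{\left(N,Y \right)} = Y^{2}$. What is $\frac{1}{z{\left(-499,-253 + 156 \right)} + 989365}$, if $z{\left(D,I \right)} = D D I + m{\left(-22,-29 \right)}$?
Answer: $- \frac{1}{23164567} \approx -4.3169 \cdot 10^{-8}$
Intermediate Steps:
$m{\left(N,Y \right)} = 6 - Y^{2}$
$z{\left(D,I \right)} = -835 + I D^{2}$ ($z{\left(D,I \right)} = D D I + \left(6 - \left(-29\right)^{2}\right) = D^{2} I + \left(6 - 841\right) = I D^{2} + \left(6 - 841\right) = I D^{2} - 835 = -835 + I D^{2}$)
$\frac{1}{z{\left(-499,-253 + 156 \right)} + 989365} = \frac{1}{\left(-835 + \left(-253 + 156\right) \left(-499\right)^{2}\right) + 989365} = \frac{1}{\left(-835 - 24153097\right) + 989365} = \frac{1}{-24153932 + 989365} = \frac{1}{-23164567} = - \frac{1}{23164567}$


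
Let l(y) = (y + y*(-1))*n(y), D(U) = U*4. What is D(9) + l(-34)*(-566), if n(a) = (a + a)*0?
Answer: 36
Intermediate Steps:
D(U) = 4*U
n(a) = 0 (n(a) = (2*a)*0 = 0)
l(y) = 0 (l(y) = (y + y*(-1))*0 = (y - y)*0 = 0*0 = 0)
D(9) + l(-34)*(-566) = 4*9 + 0*(-566) = 36 + 0 = 36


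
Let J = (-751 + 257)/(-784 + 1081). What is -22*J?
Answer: 988/27 ≈ 36.593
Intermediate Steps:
J = -494/297 ≈ -1.6633
-22*J = -22*(-494/297) = 988/27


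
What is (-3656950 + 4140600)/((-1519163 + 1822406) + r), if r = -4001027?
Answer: -241825/1848892 ≈ -0.13079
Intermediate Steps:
(-3656950 + 4140600)/((-1519163 + 1822406) + r) = (-3656950 + 4140600)/((-1519163 + 1822406) - 4001027) = 483650/(303243 - 4001027) = 483650/(-3697784) = 483650*(-1/3697784) = -241825/1848892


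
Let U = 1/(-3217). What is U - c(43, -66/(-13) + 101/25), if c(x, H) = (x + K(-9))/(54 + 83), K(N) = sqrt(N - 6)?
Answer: -138468/440729 - I*sqrt(15)/137 ≈ -0.31418 - 0.02827*I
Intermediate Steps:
U = -1/3217 ≈ -0.00031085
K(N) = sqrt(-6 + N)
c(x, H) = x/137 + I*sqrt(15)/137 (c(x, H) = (x + sqrt(-6 - 9))/(54 + 83) = (x + sqrt(-15))/137 = (x + I*sqrt(15))*(1/137) = x/137 + I*sqrt(15)/137)
U - c(43, -66/(-13) + 101/25) = -1/3217 - ((1/137)*43 + I*sqrt(15)/137) = -1/3217 - (43/137 + I*sqrt(15)/137) = -1/3217 + (-43/137 - I*sqrt(15)/137) = -138468/440729 - I*sqrt(15)/137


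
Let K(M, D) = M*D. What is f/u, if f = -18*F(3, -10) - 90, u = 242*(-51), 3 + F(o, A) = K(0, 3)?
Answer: 6/2057 ≈ 0.0029169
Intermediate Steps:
K(M, D) = D*M
F(o, A) = -3 (F(o, A) = -3 + 3*0 = -3 + 0 = -3)
u = -12342
f = -36 (f = -18*(-3) - 90 = 54 - 90 = -36)
f/u = -36/(-12342) = -36*(-1/12342) = 6/2057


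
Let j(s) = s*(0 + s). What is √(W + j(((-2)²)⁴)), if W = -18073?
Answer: √47463 ≈ 217.86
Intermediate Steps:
j(s) = s² (j(s) = s*s = s²)
√(W + j(((-2)²)⁴)) = √(-18073 + (((-2)²)⁴)²) = √(-18073 + (4⁴)²) = √(-18073 + 256²) = √(-18073 + 65536) = √47463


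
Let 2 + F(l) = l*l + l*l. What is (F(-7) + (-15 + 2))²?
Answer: 6889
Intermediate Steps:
F(l) = -2 + 2*l² (F(l) = -2 + (l*l + l*l) = -2 + (l² + l²) = -2 + 2*l²)
(F(-7) + (-15 + 2))² = ((-2 + 2*(-7)²) + (-15 + 2))² = ((-2 + 2*49) - 13)² = ((-2 + 98) - 13)² = (96 - 13)² = 83² = 6889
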